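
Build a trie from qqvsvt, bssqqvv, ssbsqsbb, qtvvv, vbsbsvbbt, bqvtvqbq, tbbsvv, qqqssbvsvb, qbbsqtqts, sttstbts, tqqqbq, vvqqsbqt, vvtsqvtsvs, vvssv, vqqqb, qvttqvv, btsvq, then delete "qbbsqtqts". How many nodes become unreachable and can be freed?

8

A node on "qbbsqtqts"'s path can go only if nothing else ends at it or branches off below it.
The suffix "bbsqtqts" (8 nodes) is used only by "qbbsqtqts"; the node for "q" still has the child "q", so pruning stops there.
Nodes removed: 8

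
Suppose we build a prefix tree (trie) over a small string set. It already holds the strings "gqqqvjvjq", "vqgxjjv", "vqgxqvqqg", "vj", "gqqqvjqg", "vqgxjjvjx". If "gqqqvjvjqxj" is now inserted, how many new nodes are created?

2

"gqqqvjvjq" is already a path in the trie; the remaining "xj" must be added.
New nodes needed: |"gqqqvjvjqxj"| − 9 = 11 − 9 = 2.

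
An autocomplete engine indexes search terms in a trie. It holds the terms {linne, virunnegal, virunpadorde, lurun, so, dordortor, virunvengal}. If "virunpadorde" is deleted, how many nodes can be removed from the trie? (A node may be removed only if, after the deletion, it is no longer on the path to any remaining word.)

After clearing the end-marker at "virunpadorde", prune upward until reaching a node still needed by another word.
The suffix "padorde" (7 nodes) is used only by "virunpadorde"; the node for "virun" still has the child "n", so pruning stops there.
Nodes removed: 7

7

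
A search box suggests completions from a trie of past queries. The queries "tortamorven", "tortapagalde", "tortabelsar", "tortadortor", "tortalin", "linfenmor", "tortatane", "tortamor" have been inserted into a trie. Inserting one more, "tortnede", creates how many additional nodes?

"tort" is already a path in the trie; the remaining "nede" must be added.
New nodes needed: |"tortnede"| − 4 = 8 − 4 = 4.

4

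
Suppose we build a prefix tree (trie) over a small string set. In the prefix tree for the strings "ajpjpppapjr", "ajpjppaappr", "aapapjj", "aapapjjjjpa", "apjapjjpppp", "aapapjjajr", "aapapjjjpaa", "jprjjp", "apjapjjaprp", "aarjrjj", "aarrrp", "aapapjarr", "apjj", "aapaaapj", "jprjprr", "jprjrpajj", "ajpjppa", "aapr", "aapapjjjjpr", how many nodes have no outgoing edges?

A leaf is a node with no children — equivalently, the end of a word that is not a proper prefix of any other stored word.
Those words: "aapaaapj", "aapapjarr", "aapapjjajr", "aapapjjjjpa", "aapapjjjjpr", "aapapjjjpaa", "aapr", "aarjrjj", "aarrrp", "ajpjppaappr", "ajpjpppapjr", "apjapjjaprp", "apjapjjpppp", "apjj", "jprjjp", "jprjprr", "jprjrpajj"
Leaf count: 17

17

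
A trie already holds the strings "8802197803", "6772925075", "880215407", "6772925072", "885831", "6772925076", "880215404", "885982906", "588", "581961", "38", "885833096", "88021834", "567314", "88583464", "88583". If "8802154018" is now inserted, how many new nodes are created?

2

The longest prefix of "8802154018" already in the trie is "88021540" (length 8).
So 10 − 8 = 2 new nodes.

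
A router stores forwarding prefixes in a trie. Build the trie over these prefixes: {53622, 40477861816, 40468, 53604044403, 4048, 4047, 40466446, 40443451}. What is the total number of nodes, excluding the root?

Trace insertions, counting only characters that open a new branch:
  "53622" → 5 new (5, 3, 6, 2, 2)
  "40477861816" → 11 new (4, 0, 4, 7, 7, 8, 6, 1, 8, 1, 6)
  "40468" → prefix "404" already present; 2 new (6, 8)
  "53604044403" → prefix "536" already present; 8 new (0, 4, 0, 4, 4, 4, 0, 3)
  "4048" → prefix "404" already present; 1 new (8)
  "4047" → prefix "4047" already present; 0 new (none)
  "40466446" → prefix "4046" already present; 4 new (6, 4, 4, 6)
  "40443451" → prefix "404" already present; 5 new (4, 3, 4, 5, 1)
Total nodes = 5 + 11 + 2 + 8 + 1 + 0 + 4 + 5 = 36

36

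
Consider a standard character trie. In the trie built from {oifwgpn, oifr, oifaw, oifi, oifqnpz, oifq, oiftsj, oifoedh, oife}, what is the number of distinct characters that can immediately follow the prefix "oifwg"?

The children of the "oifwg" node are the distinct next characters among strings starting with "oifwg".
Characters that immediately follow "oifwg" among the stored strings: {p}.
That node has 1 child edge.

1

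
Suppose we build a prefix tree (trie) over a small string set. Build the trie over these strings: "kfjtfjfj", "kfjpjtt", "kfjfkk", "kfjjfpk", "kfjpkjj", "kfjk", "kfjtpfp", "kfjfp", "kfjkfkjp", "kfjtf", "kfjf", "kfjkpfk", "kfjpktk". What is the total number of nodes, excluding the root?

36

For each word, the new-node count is its length minus the longest prefix already in the trie:
  "kfjtfjfj" → 8 new (k, f, j, t, f, j, f, j)
  "kfjpjtt" → prefix "kfj" already present; 4 new (p, j, t, t)
  "kfjfkk" → prefix "kfj" already present; 3 new (f, k, k)
  "kfjjfpk" → prefix "kfj" already present; 4 new (j, f, p, k)
  "kfjpkjj" → prefix "kfjp" already present; 3 new (k, j, j)
  "kfjk" → prefix "kfj" already present; 1 new (k)
  "kfjtpfp" → prefix "kfjt" already present; 3 new (p, f, p)
  "kfjfp" → prefix "kfjf" already present; 1 new (p)
  "kfjkfkjp" → prefix "kfjk" already present; 4 new (f, k, j, p)
  "kfjtf" → prefix "kfjtf" already present; 0 new (none)
  "kfjf" → prefix "kfjf" already present; 0 new (none)
  "kfjkpfk" → prefix "kfjk" already present; 3 new (p, f, k)
  "kfjpktk" → prefix "kfjpk" already present; 2 new (t, k)
Total nodes = 8 + 4 + 3 + 4 + 3 + 1 + 3 + 1 + 4 + 0 + 0 + 3 + 2 = 36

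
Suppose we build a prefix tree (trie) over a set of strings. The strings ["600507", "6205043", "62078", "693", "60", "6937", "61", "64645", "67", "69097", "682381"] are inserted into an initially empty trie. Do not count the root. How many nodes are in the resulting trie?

Trie structure (* marks end of a word):
(root)
└─ 6
   ├─ 0 *
   │  └─ 0
   │     └─ 5
   │        └─ 0
   │           └─ 7 *
   ├─ 1 *
   ├─ 2
   │  └─ 0
   │     ├─ 5
   │     │  └─ 0
   │     │     └─ 4
   │     │        └─ 3 *
   │     └─ 7
   │        └─ 8 *
   ├─ 4
   │  └─ 6
   │     └─ 4
   │        └─ 5 *
   ├─ 7 *
   ├─ 8
   │  └─ 2
   │     └─ 3
   │        └─ 8
   │           └─ 1 *
   └─ 9
      ├─ 0
      │  └─ 9
      │     └─ 7 *
      └─ 3 *
         └─ 7 *
Counting every labelled node above: 31.

31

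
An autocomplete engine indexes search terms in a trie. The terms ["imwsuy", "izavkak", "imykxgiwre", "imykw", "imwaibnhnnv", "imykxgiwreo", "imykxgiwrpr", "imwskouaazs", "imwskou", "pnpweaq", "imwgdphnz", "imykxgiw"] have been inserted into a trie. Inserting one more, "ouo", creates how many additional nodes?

3

"ouo" shares no prefix with any stored word, so all 3 characters open new nodes.
3 − 0 = 3 new nodes.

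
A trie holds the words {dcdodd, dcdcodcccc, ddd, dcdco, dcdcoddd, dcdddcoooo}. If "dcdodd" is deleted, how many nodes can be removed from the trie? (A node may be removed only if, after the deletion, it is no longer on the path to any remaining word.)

After clearing the end-marker at "dcdodd", prune upward until reaching a node still needed by another word.
The suffix "odd" (3 nodes) is used only by "dcdodd"; the node for "dcd" still has the child "c", so pruning stops there.
Nodes removed: 3

3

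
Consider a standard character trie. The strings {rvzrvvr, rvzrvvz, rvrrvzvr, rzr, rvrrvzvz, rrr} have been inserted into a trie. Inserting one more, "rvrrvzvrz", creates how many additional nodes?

The longest prefix of "rvrrvzvrz" already in the trie is "rvrrvzvr" (length 8).
So 9 − 8 = 1 new nodes.

1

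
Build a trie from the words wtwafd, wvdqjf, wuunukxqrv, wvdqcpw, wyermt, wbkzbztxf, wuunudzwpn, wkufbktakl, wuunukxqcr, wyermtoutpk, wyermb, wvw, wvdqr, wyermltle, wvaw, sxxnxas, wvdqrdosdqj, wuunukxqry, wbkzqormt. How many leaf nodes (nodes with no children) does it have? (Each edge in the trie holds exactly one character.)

A leaf is a node with no children — equivalently, the end of a word that is not a proper prefix of any other stored word.
Those words: "sxxnxas", "wbkzbztxf", "wbkzqormt", "wkufbktakl", "wtwafd", "wuunudzwpn", "wuunukxqcr", "wuunukxqrv", "wuunukxqry", "wvaw", "wvdqcpw", "wvdqjf", "wvdqrdosdqj", "wvw", "wyermb", "wyermltle", "wyermtoutpk"
Leaf count: 17

17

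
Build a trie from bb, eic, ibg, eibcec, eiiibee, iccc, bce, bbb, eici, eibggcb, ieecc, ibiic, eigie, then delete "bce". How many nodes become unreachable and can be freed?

2

Walk "bce" from the leaf back toward the root, removing each node that no remaining word uses.
The suffix "ce" (2 nodes) is used only by "bce"; the node for "b" still has the child "b", so pruning stops there.
Nodes removed: 2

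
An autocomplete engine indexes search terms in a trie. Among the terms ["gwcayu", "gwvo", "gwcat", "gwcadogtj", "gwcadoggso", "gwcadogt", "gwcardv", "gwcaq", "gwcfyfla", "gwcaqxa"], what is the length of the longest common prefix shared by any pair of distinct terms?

8

The deepest shared node is where two words last agree before diverging.
e.g. "gwcadogt" and "gwcadogtj" share the prefix "gwcadogt" of length 8; no pair shares a longer one.
Longest shared-prefix length: 8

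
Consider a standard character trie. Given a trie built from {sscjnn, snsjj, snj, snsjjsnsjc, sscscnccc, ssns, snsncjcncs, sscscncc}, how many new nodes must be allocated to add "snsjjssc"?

2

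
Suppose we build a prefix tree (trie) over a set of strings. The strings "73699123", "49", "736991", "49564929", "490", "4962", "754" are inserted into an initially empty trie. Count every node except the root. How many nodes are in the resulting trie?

Trie structure (* marks end of a word):
(root)
├─ 4
│  └─ 9 *
│     ├─ 0 *
│     ├─ 5
│     │  └─ 6
│     │     └─ 4
│     │        └─ 9
│     │           └─ 2
│     │              └─ 9 *
│     └─ 6
│        └─ 2 *
└─ 7
   ├─ 3
   │  └─ 6
   │     └─ 9
   │        └─ 9
   │           └─ 1 *
   │              └─ 2
   │                 └─ 3 *
   └─ 5
      └─ 4 *
Counting every labelled node above: 21.

21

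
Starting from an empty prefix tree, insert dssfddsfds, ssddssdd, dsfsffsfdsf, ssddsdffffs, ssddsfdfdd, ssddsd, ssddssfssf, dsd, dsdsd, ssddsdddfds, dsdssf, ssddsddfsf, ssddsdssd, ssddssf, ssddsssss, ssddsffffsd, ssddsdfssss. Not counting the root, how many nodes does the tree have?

70

Insert word by word; a character creates a node only if that edge doesn't already exist:
  "dssfddsfds" → 10 new (d, s, s, f, d, d, s, f, d, s)
  "ssddssdd" → 8 new (s, s, d, d, s, s, d, d)
  "dsfsffsfdsf" → prefix "ds" already present; 9 new (f, s, f, f, s, f, d, s, f)
  "ssddsdffffs" → prefix "ssdds" already present; 6 new (d, f, f, f, f, s)
  "ssddsfdfdd" → prefix "ssdds" already present; 5 new (f, d, f, d, d)
  "ssddsd" → prefix "ssddsd" already present; 0 new (none)
  "ssddssfssf" → prefix "ssddss" already present; 4 new (f, s, s, f)
  "dsd" → prefix "ds" already present; 1 new (d)
  "dsdsd" → prefix "dsd" already present; 2 new (s, d)
  "ssddsdddfds" → prefix "ssddsd" already present; 5 new (d, d, f, d, s)
  "dsdssf" → prefix "dsds" already present; 2 new (s, f)
  "ssddsddfsf" → prefix "ssddsdd" already present; 3 new (f, s, f)
  "ssddsdssd" → prefix "ssddsd" already present; 3 new (s, s, d)
  "ssddssf" → prefix "ssddssf" already present; 0 new (none)
  "ssddsssss" → prefix "ssddss" already present; 3 new (s, s, s)
  "ssddsffffsd" → prefix "ssddsf" already present; 5 new (f, f, f, s, d)
  "ssddsdfssss" → prefix "ssddsdf" already present; 4 new (s, s, s, s)
Total nodes = 10 + 8 + 9 + 6 + 5 + 0 + 4 + 1 + 2 + 5 + 2 + 3 + 3 + 0 + 3 + 5 + 4 = 70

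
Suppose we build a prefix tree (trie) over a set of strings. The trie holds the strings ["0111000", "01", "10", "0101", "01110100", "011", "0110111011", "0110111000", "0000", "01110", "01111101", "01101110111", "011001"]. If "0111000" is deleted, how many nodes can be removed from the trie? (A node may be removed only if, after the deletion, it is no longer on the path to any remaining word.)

2

After clearing the end-marker at "0111000", prune upward until reaching a node still needed by another word.
The suffix "00" (2 nodes) is used only by "0111000"; the node for "01110" still has the child "1", so pruning stops there.
Nodes removed: 2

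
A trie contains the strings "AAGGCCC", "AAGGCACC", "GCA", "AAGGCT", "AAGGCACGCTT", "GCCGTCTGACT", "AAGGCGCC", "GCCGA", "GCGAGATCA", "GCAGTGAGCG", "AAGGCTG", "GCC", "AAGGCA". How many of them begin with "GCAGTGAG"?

Traverse to the node for "GCAGTGAG", then collect every word in that subtree.
Words under "GCAGTGAG": GCAGTGAGCG
Count: 1

1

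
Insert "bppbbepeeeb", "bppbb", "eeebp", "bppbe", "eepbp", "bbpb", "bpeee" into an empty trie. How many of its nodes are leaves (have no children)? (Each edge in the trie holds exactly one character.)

6

A leaf is a node with no children — equivalently, the end of a word that is not a proper prefix of any other stored word.
Those words: "bbpb", "bpeee", "bppbbepeeeb", "bppbe", "eeebp", "eepbp"
Leaf count: 6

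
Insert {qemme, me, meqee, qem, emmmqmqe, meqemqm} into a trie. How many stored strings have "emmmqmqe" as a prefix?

Traverse to the node for "emmmqmqe", then collect every word in that subtree.
Matches: "emmmqmqe"
Count: 1

1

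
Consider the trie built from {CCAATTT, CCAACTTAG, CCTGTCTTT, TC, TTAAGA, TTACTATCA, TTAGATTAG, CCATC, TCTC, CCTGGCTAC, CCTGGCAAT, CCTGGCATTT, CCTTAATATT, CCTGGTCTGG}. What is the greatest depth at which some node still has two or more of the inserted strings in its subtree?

Look for the deepest trie node that still has at least two words in its subtree.
"CCTGGCAAT" and "CCTGGCATTT" agree on "CCTGGCA" (7 characters) before diverging; nothing deeper is shared.
Longest shared-prefix length: 7

7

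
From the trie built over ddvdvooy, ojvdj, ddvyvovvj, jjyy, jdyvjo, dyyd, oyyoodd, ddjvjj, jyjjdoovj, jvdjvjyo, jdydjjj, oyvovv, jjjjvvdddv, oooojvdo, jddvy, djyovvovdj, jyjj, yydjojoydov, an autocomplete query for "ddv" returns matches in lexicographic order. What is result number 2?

Words with prefix "ddv", in lexicographic order: "ddvdvooy", "ddvyvovvj"
Position 2: ddvyvovvj

ddvyvovvj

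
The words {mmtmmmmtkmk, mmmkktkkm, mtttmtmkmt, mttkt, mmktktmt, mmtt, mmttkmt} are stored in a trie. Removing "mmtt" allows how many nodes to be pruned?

0

Walk "mmtt" from the leaf back toward the root, removing each node that no remaining word uses.
Every node on "mmtt" is still needed (e.g. by "mmttkmt"), so nothing is freed.
Nodes removed: 0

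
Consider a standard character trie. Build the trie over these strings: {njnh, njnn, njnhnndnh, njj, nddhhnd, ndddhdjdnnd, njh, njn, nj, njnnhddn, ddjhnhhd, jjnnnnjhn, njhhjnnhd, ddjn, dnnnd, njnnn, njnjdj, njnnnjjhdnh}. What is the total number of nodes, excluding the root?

68

Count nodes per top-level branch (shared prefixes stored once):
  'd'-branch (ddjhnhhd, ddjn, dnnnd): 13 nodes
  'j'-branch (jjnnnnjhn): 9 nodes
  'n'-branch (ndddhdjdnnd, nddhhnd, nj, njh, njhhjnnhd, njj, njn, njnh, njnhnndnh, njnjdj, njnn, njnnhddn, njnnn, njnnnjjhdnh): 46 nodes
Sum: 68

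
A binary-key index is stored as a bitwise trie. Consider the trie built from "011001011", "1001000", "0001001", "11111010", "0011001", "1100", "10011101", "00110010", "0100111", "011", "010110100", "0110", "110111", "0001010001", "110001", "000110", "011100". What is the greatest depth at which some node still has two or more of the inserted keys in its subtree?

Look for the deepest trie node that still has at least two words in its subtree.
"0011001" and "00110010" agree on "0011001" (7 characters) before diverging; nothing deeper is shared.
Longest shared-prefix length: 7

7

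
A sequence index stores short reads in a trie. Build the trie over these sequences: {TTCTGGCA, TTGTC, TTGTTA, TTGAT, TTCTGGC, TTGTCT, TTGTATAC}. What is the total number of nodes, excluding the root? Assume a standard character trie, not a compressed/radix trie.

20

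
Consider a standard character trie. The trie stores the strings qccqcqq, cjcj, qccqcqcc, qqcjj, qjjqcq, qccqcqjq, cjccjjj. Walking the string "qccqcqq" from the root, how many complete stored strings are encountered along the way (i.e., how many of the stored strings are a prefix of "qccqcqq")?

Check each prefix of "qccqcqq" against the stored set — each match is an end-marker on the path.
Prefixes of the query that are stored words: "qccqcqq"
Count: 1

1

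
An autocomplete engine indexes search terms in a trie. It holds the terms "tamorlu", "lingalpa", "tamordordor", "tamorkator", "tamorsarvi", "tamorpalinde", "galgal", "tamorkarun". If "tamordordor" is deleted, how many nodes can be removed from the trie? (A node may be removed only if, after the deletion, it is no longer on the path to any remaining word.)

After clearing the end-marker at "tamordordor", prune upward until reaching a node still needed by another word.
The suffix "dordor" (6 nodes) is used only by "tamordordor"; the node for "tamor" still has the child "l", so pruning stops there.
Nodes removed: 6

6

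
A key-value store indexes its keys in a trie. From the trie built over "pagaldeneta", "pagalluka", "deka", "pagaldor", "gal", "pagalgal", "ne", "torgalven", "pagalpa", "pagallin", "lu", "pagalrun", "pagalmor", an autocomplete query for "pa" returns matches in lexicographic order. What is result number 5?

pagalluka

Words with prefix "pa", in lexicographic order: "pagaldeneta", "pagaldor", "pagalgal", "pagallin", "pagalluka", "pagalmor", "pagalpa", "pagalrun"
The 5th is pagalluka.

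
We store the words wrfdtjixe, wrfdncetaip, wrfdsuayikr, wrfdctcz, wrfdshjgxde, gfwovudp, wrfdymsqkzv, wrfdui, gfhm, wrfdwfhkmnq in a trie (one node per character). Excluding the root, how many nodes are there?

59

For each word, the new-node count is its length minus the longest prefix already in the trie:
  "wrfdtjixe" → 9 new (w, r, f, d, t, j, i, x, e)
  "wrfdncetaip" → prefix "wrfd" already present; 7 new (n, c, e, t, a, i, p)
  "wrfdsuayikr" → prefix "wrfd" already present; 7 new (s, u, a, y, i, k, r)
  "wrfdctcz" → prefix "wrfd" already present; 4 new (c, t, c, z)
  "wrfdshjgxde" → prefix "wrfds" already present; 6 new (h, j, g, x, d, e)
  "gfwovudp" → 8 new (g, f, w, o, v, u, d, p)
  "wrfdymsqkzv" → prefix "wrfd" already present; 7 new (y, m, s, q, k, z, v)
  "wrfdui" → prefix "wrfd" already present; 2 new (u, i)
  "gfhm" → prefix "gf" already present; 2 new (h, m)
  "wrfdwfhkmnq" → prefix "wrfd" already present; 7 new (w, f, h, k, m, n, q)
Total nodes = 9 + 7 + 7 + 4 + 6 + 8 + 7 + 2 + 2 + 7 = 59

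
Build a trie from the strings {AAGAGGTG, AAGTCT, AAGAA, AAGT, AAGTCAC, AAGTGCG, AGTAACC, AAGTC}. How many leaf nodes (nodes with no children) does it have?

A leaf is a node with no children — equivalently, the end of a word that is not a proper prefix of any other stored word.
Those words: "AAGAA", "AAGAGGTG", "AAGTCAC", "AAGTCT", "AAGTGCG", "AGTAACC"
Leaf count: 6

6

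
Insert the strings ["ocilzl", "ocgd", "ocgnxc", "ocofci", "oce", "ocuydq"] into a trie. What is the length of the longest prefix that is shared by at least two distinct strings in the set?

3

The deepest shared node is where two words last agree before diverging.
"ocgd" and "ocgnxc" agree on "ocg" (3 characters) before diverging; nothing deeper is shared.
Longest shared-prefix length: 3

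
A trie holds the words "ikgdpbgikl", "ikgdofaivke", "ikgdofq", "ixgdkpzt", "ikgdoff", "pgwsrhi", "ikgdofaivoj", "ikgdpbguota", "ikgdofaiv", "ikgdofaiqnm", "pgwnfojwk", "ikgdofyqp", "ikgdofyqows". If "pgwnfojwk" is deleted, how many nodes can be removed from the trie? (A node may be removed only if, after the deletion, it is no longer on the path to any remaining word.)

6

A node on "pgwnfojwk"'s path can go only if nothing else ends at it or branches off below it.
The suffix "nfojwk" (6 nodes) is used only by "pgwnfojwk"; the node for "pgw" still has the child "s", so pruning stops there.
Nodes removed: 6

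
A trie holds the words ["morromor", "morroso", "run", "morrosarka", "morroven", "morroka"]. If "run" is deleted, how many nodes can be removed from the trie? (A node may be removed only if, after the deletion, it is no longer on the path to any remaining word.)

3

Walk "run" from the leaf back toward the root, removing each node that no remaining word uses.
No other word shares any prefix with "run", so all 3 of its nodes go.
Nodes removed: 3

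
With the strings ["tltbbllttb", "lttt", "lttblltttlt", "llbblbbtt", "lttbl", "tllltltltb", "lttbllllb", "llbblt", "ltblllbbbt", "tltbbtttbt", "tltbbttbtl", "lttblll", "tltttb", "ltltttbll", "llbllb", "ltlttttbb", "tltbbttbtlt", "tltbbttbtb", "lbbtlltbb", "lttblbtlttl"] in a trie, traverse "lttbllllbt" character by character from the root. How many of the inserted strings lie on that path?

3

Check each prefix of "lttbllllbt" against the stored set — each match is an end-marker on the path.
Prefixes of the query that are stored words: "lttbl", "lttblll", "lttbllllb"
Count: 3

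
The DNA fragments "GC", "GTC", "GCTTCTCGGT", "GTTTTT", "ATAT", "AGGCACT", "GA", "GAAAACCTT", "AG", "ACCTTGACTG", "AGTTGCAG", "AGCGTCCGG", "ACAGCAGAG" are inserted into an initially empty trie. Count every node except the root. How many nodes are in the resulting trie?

Insert word by word; a character creates a node only if that edge doesn't already exist:
  "GC" → 2 new (G, C)
  "GTC" → prefix "G" already present; 2 new (T, C)
  "GCTTCTCGGT" → prefix "GC" already present; 8 new (T, T, C, T, C, G, G, T)
  "GTTTTT" → prefix "GT" already present; 4 new (T, T, T, T)
  "ATAT" → 4 new (A, T, A, T)
  "AGGCACT" → prefix "A" already present; 6 new (G, G, C, A, C, T)
  "GA" → prefix "G" already present; 1 new (A)
  "GAAAACCTT" → prefix "GA" already present; 7 new (A, A, A, C, C, T, T)
  "AG" → prefix "AG" already present; 0 new (none)
  "ACCTTGACTG" → prefix "A" already present; 9 new (C, C, T, T, G, A, C, T, G)
  "AGTTGCAG" → prefix "AG" already present; 6 new (T, T, G, C, A, G)
  "AGCGTCCGG" → prefix "AG" already present; 7 new (C, G, T, C, C, G, G)
  "ACAGCAGAG" → prefix "AC" already present; 7 new (A, G, C, A, G, A, G)
Total nodes = 2 + 2 + 8 + 4 + 4 + 6 + 1 + 7 + 0 + 9 + 6 + 7 + 7 = 63

63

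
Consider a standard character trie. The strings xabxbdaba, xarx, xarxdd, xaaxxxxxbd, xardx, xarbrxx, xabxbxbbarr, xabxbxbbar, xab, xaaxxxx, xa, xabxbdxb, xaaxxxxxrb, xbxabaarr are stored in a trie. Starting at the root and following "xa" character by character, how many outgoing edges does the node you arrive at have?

Walk "xa" from the root, arriving at one node.
Characters that immediately follow "xa" among the stored strings: {a, b, r}.
That node has 3 child edges.

3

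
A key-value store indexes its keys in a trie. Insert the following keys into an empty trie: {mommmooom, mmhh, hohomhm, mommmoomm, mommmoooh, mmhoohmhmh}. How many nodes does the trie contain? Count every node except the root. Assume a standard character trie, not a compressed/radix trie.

29

Trace insertions, counting only characters that open a new branch:
  "mommmooom" → 9 new (m, o, m, m, m, o, o, o, m)
  "mmhh" → prefix "m" already present; 3 new (m, h, h)
  "hohomhm" → 7 new (h, o, h, o, m, h, m)
  "mommmoomm" → prefix "mommmoo" already present; 2 new (m, m)
  "mommmoooh" → prefix "mommmooo" already present; 1 new (h)
  "mmhoohmhmh" → prefix "mmh" already present; 7 new (o, o, h, m, h, m, h)
Total nodes = 9 + 3 + 7 + 2 + 1 + 7 = 29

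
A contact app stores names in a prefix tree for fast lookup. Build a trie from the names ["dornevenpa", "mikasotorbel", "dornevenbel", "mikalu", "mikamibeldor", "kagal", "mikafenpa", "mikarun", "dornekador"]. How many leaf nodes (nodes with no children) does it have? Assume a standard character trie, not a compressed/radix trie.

A leaf is a node with no children — equivalently, the end of a word that is not a proper prefix of any other stored word.
Those words: "dornekador", "dornevenbel", "dornevenpa", "kagal", "mikafenpa", "mikalu", "mikamibeldor", "mikarun", "mikasotorbel"
Leaf count: 9

9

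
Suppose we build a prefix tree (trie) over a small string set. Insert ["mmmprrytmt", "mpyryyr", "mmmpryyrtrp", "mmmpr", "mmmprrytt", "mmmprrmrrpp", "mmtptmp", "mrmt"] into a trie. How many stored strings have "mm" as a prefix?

6

Traverse to the node for "mm", then collect every word in that subtree.
Words under "mm": mmmpr, mmmprrmrrpp, mmmprrytmt, mmmprrytt, mmmpryyrtrp, mmtptmp
Count: 6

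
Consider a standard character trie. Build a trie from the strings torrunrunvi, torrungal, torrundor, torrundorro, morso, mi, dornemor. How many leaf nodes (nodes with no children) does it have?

A leaf is a node with no children — equivalently, the end of a word that is not a proper prefix of any other stored word.
Those words: "dornemor", "mi", "morso", "torrundorro", "torrungal", "torrunrunvi"
Leaf count: 6

6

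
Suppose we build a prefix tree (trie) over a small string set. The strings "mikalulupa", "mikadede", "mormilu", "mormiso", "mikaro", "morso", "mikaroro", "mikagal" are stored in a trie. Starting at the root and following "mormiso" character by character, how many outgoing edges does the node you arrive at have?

0

Walk "mormiso" from the root, arriving at one node.
No stored string extends past "mormiso".
That node has 0 child edges.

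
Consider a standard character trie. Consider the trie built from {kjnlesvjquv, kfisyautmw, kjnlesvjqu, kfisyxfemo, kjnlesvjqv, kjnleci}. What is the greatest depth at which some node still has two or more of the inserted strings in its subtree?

The deepest shared node is where two words last agree before diverging.
"kjnlesvjqu" and "kjnlesvjquv" agree on "kjnlesvjqu" (10 characters) before diverging; nothing deeper is shared.
Longest shared-prefix length: 10

10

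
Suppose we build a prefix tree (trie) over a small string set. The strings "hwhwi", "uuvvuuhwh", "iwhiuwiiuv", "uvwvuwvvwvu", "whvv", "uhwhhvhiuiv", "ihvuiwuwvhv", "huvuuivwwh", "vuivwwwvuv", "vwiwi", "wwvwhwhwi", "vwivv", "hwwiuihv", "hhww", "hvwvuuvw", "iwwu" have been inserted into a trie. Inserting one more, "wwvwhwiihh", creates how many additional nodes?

4

Walking "wwvwhwiihh" from the root, the first 6 characters ("wwvwhw") follow existing edges; "i" is the first miss.
So 10 − 6 = 4 new nodes.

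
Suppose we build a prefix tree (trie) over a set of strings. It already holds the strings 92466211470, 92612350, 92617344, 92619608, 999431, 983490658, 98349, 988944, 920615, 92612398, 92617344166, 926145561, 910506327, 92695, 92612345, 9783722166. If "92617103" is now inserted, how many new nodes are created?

3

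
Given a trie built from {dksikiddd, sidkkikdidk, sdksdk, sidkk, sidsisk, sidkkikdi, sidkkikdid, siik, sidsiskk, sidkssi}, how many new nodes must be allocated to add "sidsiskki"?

1

The longest prefix of "sidsiskki" already in the trie is "sidsiskk" (length 8).
So 9 − 8 = 1 new nodes.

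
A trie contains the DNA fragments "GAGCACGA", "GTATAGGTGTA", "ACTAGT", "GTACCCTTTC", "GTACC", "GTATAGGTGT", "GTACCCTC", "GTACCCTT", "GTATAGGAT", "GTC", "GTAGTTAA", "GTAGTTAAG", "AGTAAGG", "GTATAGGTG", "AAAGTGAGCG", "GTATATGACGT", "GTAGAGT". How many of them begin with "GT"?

13

Traverse to the node for "GT", then collect every word in that subtree.
Words under "GT": GTACC, GTACCCTC, GTACCCTT, GTACCCTTTC, GTAGAGT, GTAGTTAA, GTAGTTAAG, GTATAGGAT, GTATAGGTG, GTATAGGTGT, GTATAGGTGTA, GTATATGACGT, GTC
Count: 13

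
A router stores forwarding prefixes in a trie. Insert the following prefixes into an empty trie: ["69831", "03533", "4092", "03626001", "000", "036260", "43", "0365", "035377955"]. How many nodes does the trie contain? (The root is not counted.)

29

Count nodes per top-level branch (shared prefixes stored once):
  '0'-branch (000, 03533, 035377955, 036260, 03626001, 0365): 19 nodes
  '4'-branch (4092, 43): 5 nodes
  '6'-branch (69831): 5 nodes
Sum: 29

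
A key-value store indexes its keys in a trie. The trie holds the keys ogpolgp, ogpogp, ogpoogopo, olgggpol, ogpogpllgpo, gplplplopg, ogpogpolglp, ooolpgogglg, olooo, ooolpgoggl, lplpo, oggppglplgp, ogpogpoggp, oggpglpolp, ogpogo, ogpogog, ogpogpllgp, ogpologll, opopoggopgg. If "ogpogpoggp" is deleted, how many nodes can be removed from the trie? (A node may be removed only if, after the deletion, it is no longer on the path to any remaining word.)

3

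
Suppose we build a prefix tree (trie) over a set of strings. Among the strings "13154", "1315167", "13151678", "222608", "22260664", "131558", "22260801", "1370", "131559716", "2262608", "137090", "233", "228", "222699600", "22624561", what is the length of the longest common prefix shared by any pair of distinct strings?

Look for the deepest trie node that still has at least two words in its subtree.
e.g. "1315167" and "13151678" share the prefix "1315167" of length 7; no pair shares a longer one.
Longest shared-prefix length: 7

7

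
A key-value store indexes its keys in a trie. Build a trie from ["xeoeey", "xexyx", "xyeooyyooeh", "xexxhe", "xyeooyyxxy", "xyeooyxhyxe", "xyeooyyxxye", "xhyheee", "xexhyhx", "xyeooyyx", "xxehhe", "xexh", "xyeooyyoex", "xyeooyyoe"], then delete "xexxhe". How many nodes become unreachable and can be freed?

A node on "xexxhe"'s path can go only if nothing else ends at it or branches off below it.
The suffix "xhe" (3 nodes) is used only by "xexxhe"; the node for "xex" still has the child "y", so pruning stops there.
Nodes removed: 3

3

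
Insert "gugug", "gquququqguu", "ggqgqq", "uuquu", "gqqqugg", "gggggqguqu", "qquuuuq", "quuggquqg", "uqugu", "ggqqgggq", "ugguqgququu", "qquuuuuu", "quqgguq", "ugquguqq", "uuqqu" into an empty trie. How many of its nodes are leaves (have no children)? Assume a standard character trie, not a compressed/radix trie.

Leaves are exactly the stored words that no other stored word extends.
Those words: "gggggqguqu", "ggqgqq", "ggqqgggq", "gqqqugg", "gquququqguu", "gugug", "qquuuuq", "qquuuuuu", "quqgguq", "quuggquqg", "ugguqgququu", "ugquguqq", "uqugu", "uuqqu", "uuquu"
Leaf count: 15

15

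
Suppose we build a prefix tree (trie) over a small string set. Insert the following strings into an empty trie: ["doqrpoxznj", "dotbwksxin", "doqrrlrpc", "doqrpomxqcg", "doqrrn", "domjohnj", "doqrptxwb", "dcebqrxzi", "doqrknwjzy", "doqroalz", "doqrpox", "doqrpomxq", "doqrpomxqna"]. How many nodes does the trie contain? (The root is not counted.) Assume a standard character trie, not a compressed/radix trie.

For each word, the new-node count is its length minus the longest prefix already in the trie:
  "doqrpoxznj" → 10 new (d, o, q, r, p, o, x, z, n, j)
  "dotbwksxin" → prefix "do" already present; 8 new (t, b, w, k, s, x, i, n)
  "doqrrlrpc" → prefix "doqr" already present; 5 new (r, l, r, p, c)
  "doqrpomxqcg" → prefix "doqrpo" already present; 5 new (m, x, q, c, g)
  "doqrrn" → prefix "doqrr" already present; 1 new (n)
  "domjohnj" → prefix "do" already present; 6 new (m, j, o, h, n, j)
  "doqrptxwb" → prefix "doqrp" already present; 4 new (t, x, w, b)
  "dcebqrxzi" → prefix "d" already present; 8 new (c, e, b, q, r, x, z, i)
  "doqrknwjzy" → prefix "doqr" already present; 6 new (k, n, w, j, z, y)
  "doqroalz" → prefix "doqr" already present; 4 new (o, a, l, z)
  "doqrpox" → prefix "doqrpox" already present; 0 new (none)
  "doqrpomxq" → prefix "doqrpomxq" already present; 0 new (none)
  "doqrpomxqna" → prefix "doqrpomxq" already present; 2 new (n, a)
Total nodes = 10 + 8 + 5 + 5 + 1 + 6 + 4 + 8 + 6 + 4 + 0 + 0 + 2 = 59

59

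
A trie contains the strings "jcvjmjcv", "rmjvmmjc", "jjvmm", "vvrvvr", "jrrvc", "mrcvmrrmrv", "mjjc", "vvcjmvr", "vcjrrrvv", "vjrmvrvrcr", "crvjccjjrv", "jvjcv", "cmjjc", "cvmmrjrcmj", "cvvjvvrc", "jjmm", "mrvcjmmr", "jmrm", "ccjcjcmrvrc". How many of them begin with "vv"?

2

Traverse to the node for "vv", then collect every word in that subtree.
Matches: "vvcjmvr", "vvrvvr"
Count: 2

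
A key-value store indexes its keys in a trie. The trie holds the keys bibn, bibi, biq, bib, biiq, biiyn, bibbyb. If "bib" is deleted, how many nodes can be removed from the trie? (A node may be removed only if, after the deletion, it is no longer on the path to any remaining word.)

A node on "bib"'s path can go only if nothing else ends at it or branches off below it.
Every node on "bib" is still needed (e.g. by "bibn"), so nothing is freed.
Nodes removed: 0

0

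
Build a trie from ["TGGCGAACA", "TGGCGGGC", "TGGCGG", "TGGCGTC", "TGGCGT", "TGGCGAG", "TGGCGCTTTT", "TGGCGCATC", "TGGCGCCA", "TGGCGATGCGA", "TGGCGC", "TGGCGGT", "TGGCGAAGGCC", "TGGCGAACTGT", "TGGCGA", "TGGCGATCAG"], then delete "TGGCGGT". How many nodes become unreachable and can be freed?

Walk "TGGCGGT" from the leaf back toward the root, removing each node that no remaining word uses.
The suffix "T" (1 node) is used only by "TGGCGGT"; the node for "TGGCGG" still has the child "G", so pruning stops there.
Nodes removed: 1

1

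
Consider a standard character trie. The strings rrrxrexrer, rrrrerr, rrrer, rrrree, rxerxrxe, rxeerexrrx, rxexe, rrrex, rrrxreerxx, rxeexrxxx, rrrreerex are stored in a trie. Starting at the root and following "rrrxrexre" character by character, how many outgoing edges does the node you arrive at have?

The children of the "rrrxrexre" node are the distinct next characters among strings starting with "rrrxrexre".
Characters that immediately follow "rrrxrexre" among the stored strings: {r}.
That node has 1 child edge.

1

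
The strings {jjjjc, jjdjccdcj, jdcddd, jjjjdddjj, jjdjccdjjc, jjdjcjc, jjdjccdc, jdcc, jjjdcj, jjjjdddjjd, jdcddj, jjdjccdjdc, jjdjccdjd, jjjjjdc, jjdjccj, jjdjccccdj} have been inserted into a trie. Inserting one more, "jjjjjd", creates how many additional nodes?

0

Every character of "jjjjjd" already lies on an existing path (it is a prefix of some stored word).
No new nodes are needed: 0.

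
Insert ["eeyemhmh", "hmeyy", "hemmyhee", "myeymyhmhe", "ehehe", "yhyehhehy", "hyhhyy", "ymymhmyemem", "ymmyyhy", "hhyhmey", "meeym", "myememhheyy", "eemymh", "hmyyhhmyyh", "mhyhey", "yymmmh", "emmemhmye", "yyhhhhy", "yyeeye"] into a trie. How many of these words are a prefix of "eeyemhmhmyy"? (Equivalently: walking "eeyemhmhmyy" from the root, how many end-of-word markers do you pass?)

Traverse "eeyemhmhmyy" character by character; count nodes along the way that are marked as word ends.
Prefixes of the query that are stored words: "eeyemhmh"
Count: 1

1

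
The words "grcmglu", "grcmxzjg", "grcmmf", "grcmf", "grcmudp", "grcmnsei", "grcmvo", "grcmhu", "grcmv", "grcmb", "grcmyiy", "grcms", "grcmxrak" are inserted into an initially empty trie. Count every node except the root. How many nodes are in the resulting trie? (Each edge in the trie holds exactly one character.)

Trie structure (* marks end of a word):
(root)
└─ g
   └─ r
      └─ c
         └─ m
            ├─ b *
            ├─ f *
            ├─ g
            │  └─ l
            │     └─ u *
            ├─ h
            │  └─ u *
            ├─ m
            │  └─ f *
            ├─ n
            │  └─ s
            │     └─ e
            │        └─ i *
            ├─ s *
            ├─ u
            │  └─ d
            │     └─ p *
            ├─ v *
            │  └─ o *
            ├─ x
            │  ├─ r
            │  │  └─ a
            │  │     └─ k *
            │  └─ z
            │     └─ j
            │        └─ g *
            └─ y
               └─ i
                  └─ y *
Counting every labelled node above: 33.

33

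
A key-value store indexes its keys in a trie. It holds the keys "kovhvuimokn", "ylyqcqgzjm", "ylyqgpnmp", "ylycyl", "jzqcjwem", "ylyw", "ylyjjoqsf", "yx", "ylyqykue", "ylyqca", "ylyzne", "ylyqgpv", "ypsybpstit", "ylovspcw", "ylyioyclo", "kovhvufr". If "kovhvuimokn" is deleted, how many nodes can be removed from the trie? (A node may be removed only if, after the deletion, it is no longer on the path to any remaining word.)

5

After clearing the end-marker at "kovhvuimokn", prune upward until reaching a node still needed by another word.
The suffix "imokn" (5 nodes) is used only by "kovhvuimokn"; the node for "kovhvu" still has the child "f", so pruning stops there.
Nodes removed: 5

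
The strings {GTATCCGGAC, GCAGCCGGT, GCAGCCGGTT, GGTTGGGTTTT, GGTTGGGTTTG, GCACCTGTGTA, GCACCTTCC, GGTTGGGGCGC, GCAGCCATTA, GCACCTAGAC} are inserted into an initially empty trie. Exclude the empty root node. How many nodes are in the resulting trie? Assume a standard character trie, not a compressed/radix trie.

53

For each word, the new-node count is its length minus the longest prefix already in the trie:
  "GTATCCGGAC" → 10 new (G, T, A, T, C, C, G, G, A, C)
  "GCAGCCGGT" → prefix "G" already present; 8 new (C, A, G, C, C, G, G, T)
  "GCAGCCGGTT" → prefix "GCAGCCGGT" already present; 1 new (T)
  "GGTTGGGTTTT" → prefix "G" already present; 10 new (G, T, T, G, G, G, T, T, T, T)
  "GGTTGGGTTTG" → prefix "GGTTGGGTTT" already present; 1 new (G)
  "GCACCTGTGTA" → prefix "GCA" already present; 8 new (C, C, T, G, T, G, T, A)
  "GCACCTTCC" → prefix "GCACCT" already present; 3 new (T, C, C)
  "GGTTGGGGCGC" → prefix "GGTTGGG" already present; 4 new (G, C, G, C)
  "GCAGCCATTA" → prefix "GCAGCC" already present; 4 new (A, T, T, A)
  "GCACCTAGAC" → prefix "GCACCT" already present; 4 new (A, G, A, C)
Total nodes = 10 + 8 + 1 + 10 + 1 + 8 + 3 + 4 + 4 + 4 = 53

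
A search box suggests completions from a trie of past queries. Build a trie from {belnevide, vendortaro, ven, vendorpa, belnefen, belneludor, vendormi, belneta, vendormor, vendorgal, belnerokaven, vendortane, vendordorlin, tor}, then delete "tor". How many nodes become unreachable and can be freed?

Walk "tor" from the leaf back toward the root, removing each node that no remaining word uses.
No other word shares any prefix with "tor", so all 3 of its nodes go.
Nodes removed: 3

3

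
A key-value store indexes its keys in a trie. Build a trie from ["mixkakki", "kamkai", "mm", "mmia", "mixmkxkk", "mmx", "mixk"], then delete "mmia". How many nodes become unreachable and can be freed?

2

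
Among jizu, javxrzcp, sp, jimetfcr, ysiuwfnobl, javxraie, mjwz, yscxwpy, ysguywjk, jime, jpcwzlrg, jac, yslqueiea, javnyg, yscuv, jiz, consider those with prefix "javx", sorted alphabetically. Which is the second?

javxrzcp

DFS of the "javx" subtree visits, in order: "javxraie", "javxrzcp"
The 2nd is javxrzcp.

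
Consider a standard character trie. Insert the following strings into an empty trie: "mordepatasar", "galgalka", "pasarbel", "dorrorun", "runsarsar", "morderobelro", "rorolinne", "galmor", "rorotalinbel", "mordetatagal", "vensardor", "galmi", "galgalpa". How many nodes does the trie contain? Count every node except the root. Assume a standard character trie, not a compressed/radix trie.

Count nodes per top-level branch (shared prefixes stored once):
  'd'-branch (dorrorun): 8 nodes
  'g'-branch (galgalka, galgalpa, galmi, galmor): 14 nodes
  'm'-branch (mordepatasar, morderobelro, mordetatagal): 26 nodes
  'p'-branch (pasarbel): 8 nodes
  'r'-branch (rorolinne, rorotalinbel, runsarsar): 25 nodes
  'v'-branch (vensardor): 9 nodes
Sum: 90

90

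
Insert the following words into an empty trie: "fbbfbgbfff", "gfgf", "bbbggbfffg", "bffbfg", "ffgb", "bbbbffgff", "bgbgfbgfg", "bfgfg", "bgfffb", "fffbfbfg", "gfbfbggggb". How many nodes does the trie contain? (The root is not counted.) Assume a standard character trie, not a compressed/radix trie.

Insert word by word; a character creates a node only if that edge doesn't already exist:
  "fbbfbgbfff" → 10 new (f, b, b, f, b, g, b, f, f, f)
  "gfgf" → 4 new (g, f, g, f)
  "bbbggbfffg" → 10 new (b, b, b, g, g, b, f, f, f, g)
  "bffbfg" → prefix "b" already present; 5 new (f, f, b, f, g)
  "ffgb" → prefix "f" already present; 3 new (f, g, b)
  "bbbbffgff" → prefix "bbb" already present; 6 new (b, f, f, g, f, f)
  "bgbgfbgfg" → prefix "b" already present; 8 new (g, b, g, f, b, g, f, g)
  "bfgfg" → prefix "bf" already present; 3 new (g, f, g)
  "bgfffb" → prefix "bg" already present; 4 new (f, f, f, b)
  "fffbfbfg" → prefix "ff" already present; 6 new (f, b, f, b, f, g)
  "gfbfbggggb" → prefix "gf" already present; 8 new (b, f, b, g, g, g, g, b)
Total nodes = 10 + 4 + 10 + 5 + 3 + 6 + 8 + 3 + 4 + 6 + 8 = 67

67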